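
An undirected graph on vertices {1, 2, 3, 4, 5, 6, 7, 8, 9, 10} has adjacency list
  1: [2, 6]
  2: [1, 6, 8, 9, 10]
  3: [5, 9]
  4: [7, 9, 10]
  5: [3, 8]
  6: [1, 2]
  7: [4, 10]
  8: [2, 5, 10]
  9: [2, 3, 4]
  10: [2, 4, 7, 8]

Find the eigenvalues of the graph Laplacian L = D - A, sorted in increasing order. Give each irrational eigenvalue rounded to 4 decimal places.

Each diagonal entry of L is the vertex degree and each off-diagonal entry is -1 where an edge is present, 0 otherwise; in the order [1, 2, 3, 4, 5, 6, 7, 8, 9, 10] the diagonal is [2, 5, 2, 3, 2, 2, 2, 3, 3, 4]. Since every row of L sums to 0, the all-ones vector is in the kernel and 0 is an eigenvalue. There is one zero in the spectrum, matching the 1 component.

[0, 0.6618, 0.8628, 1.7909, 2.5811, 3, 3.4800, 4.1879, 5.0417, 6.3938]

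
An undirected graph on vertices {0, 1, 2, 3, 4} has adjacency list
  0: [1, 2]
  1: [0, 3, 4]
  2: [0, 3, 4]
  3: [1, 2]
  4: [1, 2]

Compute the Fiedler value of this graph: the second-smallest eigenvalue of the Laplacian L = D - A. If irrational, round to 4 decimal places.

Each diagonal entry of L is the vertex degree and each off-diagonal entry is -1 where an edge is present, 0 otherwise; in the order [0, 1, 2, 3, 4] the diagonal is [2, 3, 3, 2, 2]. Computing the eigenvalues of L and sorting gives [0, 2, 2, 3, 5]. The Fiedler value lambda_2 = 2 is strictly positive, so the graph is connected. The largest eigenvalue, 5, is at most the vertex count 5. The eigenvalues sum to 12, which equals trace(L) = 2|E|.

2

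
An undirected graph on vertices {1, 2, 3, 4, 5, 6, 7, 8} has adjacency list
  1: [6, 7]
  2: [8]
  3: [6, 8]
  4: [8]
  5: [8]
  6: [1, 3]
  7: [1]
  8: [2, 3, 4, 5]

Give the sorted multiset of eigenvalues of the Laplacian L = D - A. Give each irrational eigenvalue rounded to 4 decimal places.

[0, 0.2023, 1, 1, 1, 2.2472, 3.4527, 5.0979]

With the vertex order [1, 2, 3, 4, 5, 6, 7, 8], the degrees are [2, 1, 2, 1, 1, 2, 1, 4], giving D = diag(2, 1, 2, 1, 1, 2, 1, 4) and L = D - A. Since every row of L sums to 0, the all-ones vector is in the kernel and 0 is an eigenvalue. The single zero eigenvalue shows the graph is connected.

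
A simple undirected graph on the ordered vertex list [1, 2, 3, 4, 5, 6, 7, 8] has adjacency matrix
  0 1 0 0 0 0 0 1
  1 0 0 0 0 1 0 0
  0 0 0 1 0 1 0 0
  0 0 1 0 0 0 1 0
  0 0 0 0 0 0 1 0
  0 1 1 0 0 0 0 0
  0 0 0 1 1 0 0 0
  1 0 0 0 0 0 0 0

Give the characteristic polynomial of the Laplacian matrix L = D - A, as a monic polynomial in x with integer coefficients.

Each diagonal entry of L is the vertex degree and each off-diagonal entry is -1 where an edge is present, 0 otherwise; in the order [1, 2, 3, 4, 5, 6, 7, 8] the diagonal is [2, 2, 2, 2, 1, 2, 2, 1]. Computing det(xI - L) by cofactor expansion (or equivalently via sum-over-permutations) gives x^8 - 14x^7 + 78x^6 - 220x^5 + 330x^4 - 252x^3 + 84x^2 - 8x. The coefficient of x^7 equals -trace(L) = -14, matching the sum of degrees.

x^8 - 14x^7 + 78x^6 - 220x^5 + 330x^4 - 252x^3 + 84x^2 - 8x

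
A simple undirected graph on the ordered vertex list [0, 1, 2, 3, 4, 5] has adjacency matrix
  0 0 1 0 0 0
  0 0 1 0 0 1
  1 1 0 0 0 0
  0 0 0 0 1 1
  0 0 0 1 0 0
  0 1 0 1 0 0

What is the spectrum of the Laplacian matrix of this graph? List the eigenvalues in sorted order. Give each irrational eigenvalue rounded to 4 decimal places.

With the vertex order [0, 1, 2, 3, 4, 5], the degrees are [1, 2, 2, 2, 1, 2], giving D = diag(1, 2, 2, 2, 1, 2) and L = D - A. Since every row of L sums to 0, the all-ones vector is in the kernel and 0 is an eigenvalue. The single zero eigenvalue shows the graph is connected. The eigenvalues sum to 10, which equals trace(L) = 2|E|.

[0, 0.2679, 1, 2, 3, 3.7321]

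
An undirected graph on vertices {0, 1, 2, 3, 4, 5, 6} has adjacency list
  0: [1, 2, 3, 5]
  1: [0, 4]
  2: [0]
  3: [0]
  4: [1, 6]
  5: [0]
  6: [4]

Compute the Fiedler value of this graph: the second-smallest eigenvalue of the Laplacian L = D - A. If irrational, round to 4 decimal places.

0.2955

Each diagonal entry of L is the vertex degree and each off-diagonal entry is -1 where an edge is present, 0 otherwise; in the order [0, 1, 2, 3, 4, 5, 6] the diagonal is [4, 2, 1, 1, 2, 1, 1]. The sorted Laplacian eigenvalues are [0, 0.2955, 1, 1, 1.4911, 3.1169, 5.0965]; the algebraic connectivity is the second entry, 0.2955.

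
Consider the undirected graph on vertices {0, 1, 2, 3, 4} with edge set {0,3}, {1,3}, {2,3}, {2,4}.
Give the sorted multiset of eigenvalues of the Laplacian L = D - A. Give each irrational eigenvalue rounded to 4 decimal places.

[0, 0.5188, 1, 2.3111, 4.1701]

Each diagonal entry of L is the vertex degree and each off-diagonal entry is -1 where an edge is present, 0 otherwise; in the order [0, 1, 2, 3, 4] the diagonal is [1, 1, 2, 3, 1]. The multiplicity of 0 as a Laplacian eigenvalue equals the number of connected components. The single zero eigenvalue shows the graph is connected.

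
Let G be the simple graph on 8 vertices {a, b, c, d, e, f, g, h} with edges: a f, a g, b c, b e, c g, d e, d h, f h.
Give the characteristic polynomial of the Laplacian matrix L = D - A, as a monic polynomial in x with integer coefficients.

x^8 - 16x^7 + 104x^6 - 352x^5 + 660x^4 - 672x^3 + 336x^2 - 64x

Each diagonal entry of L is the vertex degree and each off-diagonal entry is -1 where an edge is present, 0 otherwise; in the order [a, b, c, d, e, f, g, h] the diagonal is [2, 2, 2, 2, 2, 2, 2, 2]. L has integer entries, so p(x) = det(xI - L) has integer coefficients. Expanding the determinant yields x^8 - 16x^7 + 104x^6 - 352x^5 + 660x^4 - 672x^3 + 336x^2 - 64x. Since p(0) = det(-L) = 0, x divides p(x). The eigenvalues sum to 16, which equals trace(L) = 2|E|.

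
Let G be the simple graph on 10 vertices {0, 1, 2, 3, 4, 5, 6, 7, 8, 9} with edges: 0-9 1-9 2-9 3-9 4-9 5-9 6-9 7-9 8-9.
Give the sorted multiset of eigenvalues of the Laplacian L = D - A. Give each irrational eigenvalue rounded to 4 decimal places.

Each diagonal entry of L is the vertex degree and each off-diagonal entry is -1 where an edge is present, 0 otherwise; in the order [0, 1, 2, 3, 4, 5, 6, 7, 8, 9] the diagonal is [1, 1, 1, 1, 1, 1, 1, 1, 1, 9]. Since every row of L sums to 0, the all-ones vector is in the kernel and 0 is an eigenvalue. The single zero eigenvalue shows the graph is connected.

[0, 1, 1, 1, 1, 1, 1, 1, 1, 10]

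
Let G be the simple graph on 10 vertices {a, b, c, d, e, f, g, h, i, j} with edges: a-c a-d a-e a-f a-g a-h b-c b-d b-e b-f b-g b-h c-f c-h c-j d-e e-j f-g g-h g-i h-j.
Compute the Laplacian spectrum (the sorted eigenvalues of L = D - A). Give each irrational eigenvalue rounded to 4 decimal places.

[0, 0.8542, 2.4328, 2.6778, 4.5726, 4.8334, 5.4624, 6, 6.8561, 8.3106]

With the vertex order [a, b, c, d, e, f, g, h, i, j], the degrees are [6, 6, 5, 3, 4, 4, 5, 5, 1, 3], giving D = diag(6, 6, 5, 3, 4, 4, 5, 5, 1, 3) and L = D - A. Diagonalising L (or applying a numerical eigensolver to the 10x10 matrix) gives the spectrum above. The largest eigenvalue, 8.3106, is at most the vertex count 10.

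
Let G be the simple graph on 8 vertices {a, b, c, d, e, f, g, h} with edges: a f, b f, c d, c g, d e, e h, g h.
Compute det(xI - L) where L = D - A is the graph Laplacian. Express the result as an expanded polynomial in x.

x^8 - 14x^7 + 78x^6 - 220x^5 + 330x^4 - 250x^3 + 75x^2

Reading degrees in the order [a, b, c, d, e, f, g, h] gives [1, 1, 2, 2, 2, 2, 2, 2]; set D = diag(1, 1, 2, 2, 2, 2, 2, 2) and form L = D - A. L has integer entries, so p(x) = det(xI - L) has integer coefficients. Expanding the determinant yields x^8 - 14x^7 + 78x^6 - 220x^5 + 330x^4 - 250x^3 + 75x^2. Since p(0) = det(-L) = 0, x divides p(x). There are 2 zeros in the spectrum, matching the 2 components.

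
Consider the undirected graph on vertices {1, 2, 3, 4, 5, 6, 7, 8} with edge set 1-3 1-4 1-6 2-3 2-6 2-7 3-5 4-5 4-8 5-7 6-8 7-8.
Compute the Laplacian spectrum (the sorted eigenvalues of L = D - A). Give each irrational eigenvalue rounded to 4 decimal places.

Reading degrees in the order [1, 2, 3, 4, 5, 6, 7, 8] gives [3, 3, 3, 3, 3, 3, 3, 3]; set D = diag(3, 3, 3, 3, 3, 3, 3, 3) and form L = D - A. Diagonalising L (or applying a numerical eigensolver to the 8x8 matrix) gives the spectrum above.

[0, 2, 2, 2, 4, 4, 4, 6]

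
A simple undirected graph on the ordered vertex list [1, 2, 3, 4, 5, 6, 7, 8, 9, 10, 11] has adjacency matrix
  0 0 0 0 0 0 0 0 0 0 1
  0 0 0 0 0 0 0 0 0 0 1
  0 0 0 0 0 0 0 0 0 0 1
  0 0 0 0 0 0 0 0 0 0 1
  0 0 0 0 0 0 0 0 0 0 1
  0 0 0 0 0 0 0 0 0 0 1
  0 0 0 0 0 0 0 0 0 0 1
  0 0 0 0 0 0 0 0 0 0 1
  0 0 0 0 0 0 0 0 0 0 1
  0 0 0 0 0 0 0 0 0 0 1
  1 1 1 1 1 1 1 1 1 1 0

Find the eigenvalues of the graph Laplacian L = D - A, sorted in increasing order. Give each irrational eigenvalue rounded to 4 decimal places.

[0, 1, 1, 1, 1, 1, 1, 1, 1, 1, 11]

Reading degrees in the order [1, 2, 3, 4, 5, 6, 7, 8, 9, 10, 11] gives [1, 1, 1, 1, 1, 1, 1, 1, 1, 1, 10]; set D = diag(1, 1, 1, 1, 1, 1, 1, 1, 1, 1, 10) and form L = D - A. L is symmetric positive semidefinite, so every eigenvalue is real and nonnegative. The single zero eigenvalue shows the graph is connected. There is one zero in the spectrum, matching the 1 component.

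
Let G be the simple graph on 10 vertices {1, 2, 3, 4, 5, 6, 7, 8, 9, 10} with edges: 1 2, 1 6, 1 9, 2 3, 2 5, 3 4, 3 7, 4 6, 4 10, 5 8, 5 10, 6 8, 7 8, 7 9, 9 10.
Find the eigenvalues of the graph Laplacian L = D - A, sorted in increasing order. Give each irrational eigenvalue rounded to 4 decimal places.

With the vertex order [1, 2, 3, 4, 5, 6, 7, 8, 9, 10], the degrees are [3, 3, 3, 3, 3, 3, 3, 3, 3, 3], giving D = diag(3, 3, 3, 3, 3, 3, 3, 3, 3, 3) and L = D - A. L is symmetric positive semidefinite, so every eigenvalue is real and nonnegative. The largest eigenvalue, 5, is at most the vertex count 10. The eigenvalues sum to 30, which equals trace(L) = 2|E|.

[0, 2, 2, 2, 2, 2, 5, 5, 5, 5]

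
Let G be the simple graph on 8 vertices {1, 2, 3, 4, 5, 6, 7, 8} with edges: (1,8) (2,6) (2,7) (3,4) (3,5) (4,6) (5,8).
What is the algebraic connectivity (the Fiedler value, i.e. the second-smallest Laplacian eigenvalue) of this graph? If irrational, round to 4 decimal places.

0.1522

With the vertex order [1, 2, 3, 4, 5, 6, 7, 8], the degrees are [1, 2, 2, 2, 2, 2, 1, 2], giving D = diag(1, 2, 2, 2, 2, 2, 1, 2) and L = D - A. The sorted Laplacian eigenvalues are [0, 0.1522, 0.5858, 1.2346, 2, 2.7654, 3.4142, 3.8478]; the algebraic connectivity is the second entry, 0.1522. The largest eigenvalue, 3.8478, is at most the vertex count 8.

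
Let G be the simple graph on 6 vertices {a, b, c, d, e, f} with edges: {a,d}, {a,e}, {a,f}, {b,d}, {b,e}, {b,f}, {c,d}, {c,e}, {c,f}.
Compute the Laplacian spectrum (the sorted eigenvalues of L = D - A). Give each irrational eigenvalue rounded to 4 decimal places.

With the vertex order [a, b, c, d, e, f], the degrees are [3, 3, 3, 3, 3, 3], giving D = diag(3, 3, 3, 3, 3, 3) and L = D - A. Diagonalising L (or applying a numerical eigensolver to the 6x6 matrix) gives the spectrum above. The eigenvalues sum to 18, which equals trace(L) = 2|E|.

[0, 3, 3, 3, 3, 6]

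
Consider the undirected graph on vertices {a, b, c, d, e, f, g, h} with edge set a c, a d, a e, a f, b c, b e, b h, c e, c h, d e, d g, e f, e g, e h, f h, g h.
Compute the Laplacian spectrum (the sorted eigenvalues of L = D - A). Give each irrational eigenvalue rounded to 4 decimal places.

With the vertex order [a, b, c, d, e, f, g, h], the degrees are [4, 3, 4, 3, 7, 3, 3, 5], giving D = diag(4, 3, 4, 3, 7, 3, 3, 5) and L = D - A. Since every row of L sums to 0, the all-ones vector is in the kernel and 0 is an eigenvalue. The eigenvalues sum to 32, which equals trace(L) = 2|E|.

[0, 2.0798, 2.5858, 3.2490, 4.2914, 5.4142, 6.3799, 8]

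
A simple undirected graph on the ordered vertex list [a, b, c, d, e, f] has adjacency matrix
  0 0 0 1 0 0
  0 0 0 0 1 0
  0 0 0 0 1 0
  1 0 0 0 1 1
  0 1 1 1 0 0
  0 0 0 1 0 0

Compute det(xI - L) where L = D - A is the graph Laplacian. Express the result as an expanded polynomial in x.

x^6 - 10x^5 + 34x^4 - 48x^3 + 29x^2 - 6x

Each diagonal entry of L is the vertex degree and each off-diagonal entry is -1 where an edge is present, 0 otherwise; in the order [a, b, c, d, e, f] the diagonal is [1, 1, 1, 3, 3, 1]. Computing det(xI - L) by cofactor expansion (or equivalently via sum-over-permutations) gives x^6 - 10x^5 + 34x^4 - 48x^3 + 29x^2 - 6x. The coefficient of x^5 equals -trace(L) = -10, matching the sum of degrees. There is one zero in the spectrum, matching the 1 component.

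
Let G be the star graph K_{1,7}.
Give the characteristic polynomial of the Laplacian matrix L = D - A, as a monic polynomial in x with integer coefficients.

x^8 - 14x^7 + 63x^6 - 140x^5 + 175x^4 - 126x^3 + 49x^2 - 8x

The graph has 8 vertices and degree multiset [7, 1, 1, 1, 1, 1, 1, 1]; D is the diagonal matrix of degrees and L = D - A. L has integer entries, so p(x) = det(xI - L) has integer coefficients. Expanding the determinant yields x^8 - 14x^7 + 63x^6 - 140x^5 + 175x^4 - 126x^3 + 49x^2 - 8x. Since p(0) = det(-L) = 0, x divides p(x). By the matrix-tree theorem the graph has (1/8) * product of the nonzero eigenvalues = 1 spanning tree. The eigenvalues sum to 14, which equals trace(L) = 2|E|.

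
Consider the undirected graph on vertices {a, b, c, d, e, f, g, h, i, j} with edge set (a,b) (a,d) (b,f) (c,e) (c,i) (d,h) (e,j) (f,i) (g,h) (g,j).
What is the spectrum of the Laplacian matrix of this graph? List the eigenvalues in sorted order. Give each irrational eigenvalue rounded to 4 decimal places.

[0, 0.3820, 0.3820, 1.3820, 1.3820, 2.6180, 2.6180, 3.6180, 3.6180, 4]

Each diagonal entry of L is the vertex degree and each off-diagonal entry is -1 where an edge is present, 0 otherwise; in the order [a, b, c, d, e, f, g, h, i, j] the diagonal is [2, 2, 2, 2, 2, 2, 2, 2, 2, 2]. Since every row of L sums to 0, the all-ones vector is in the kernel and 0 is an eigenvalue. The single zero eigenvalue shows the graph is connected. There is one zero in the spectrum, matching the 1 component.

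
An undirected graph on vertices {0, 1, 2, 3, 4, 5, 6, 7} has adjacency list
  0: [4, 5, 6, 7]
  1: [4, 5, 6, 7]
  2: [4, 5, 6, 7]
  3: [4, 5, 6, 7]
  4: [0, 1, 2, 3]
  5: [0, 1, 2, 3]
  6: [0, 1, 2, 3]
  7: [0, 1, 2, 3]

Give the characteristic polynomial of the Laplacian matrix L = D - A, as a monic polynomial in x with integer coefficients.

Each diagonal entry of L is the vertex degree and each off-diagonal entry is -1 where an edge is present, 0 otherwise; in the order [0, 1, 2, 3, 4, 5, 6, 7] the diagonal is [4, 4, 4, 4, 4, 4, 4, 4]. The eigenvalues of L are [0, 4, 4, 4, 4, 4, 4, 8]; the characteristic polynomial is the product of (x - lambda_i), which multiplies out to x^8 - 32x^7 + 432x^6 - 3200x^5 + 14080x^4 - 36864x^3 + 53248x^2 - 32768x. The constant term is 0 because L is singular (the all-ones vector lies in its kernel). There is one zero in the spectrum, matching the 1 component. By the matrix-tree theorem the graph has (1/8) * product of the nonzero eigenvalues = 4096 spanning trees.

x^8 - 32x^7 + 432x^6 - 3200x^5 + 14080x^4 - 36864x^3 + 53248x^2 - 32768x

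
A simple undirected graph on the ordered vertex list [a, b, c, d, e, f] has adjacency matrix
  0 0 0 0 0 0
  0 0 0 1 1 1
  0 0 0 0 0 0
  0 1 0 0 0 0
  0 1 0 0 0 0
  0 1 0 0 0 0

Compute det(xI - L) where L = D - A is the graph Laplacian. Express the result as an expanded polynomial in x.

Reading degrees in the order [a, b, c, d, e, f] gives [0, 3, 0, 1, 1, 1]; set D = diag(0, 3, 0, 1, 1, 1) and form L = D - A. The eigenvalues of L are [0, 0, 0, 1, 1, 4]; the characteristic polynomial is the product of (x - lambda_i), which multiplies out to x^6 - 6x^5 + 9x^4 - 4x^3. The coefficient of x^5 equals -trace(L) = -6, matching the sum of degrees.

x^6 - 6x^5 + 9x^4 - 4x^3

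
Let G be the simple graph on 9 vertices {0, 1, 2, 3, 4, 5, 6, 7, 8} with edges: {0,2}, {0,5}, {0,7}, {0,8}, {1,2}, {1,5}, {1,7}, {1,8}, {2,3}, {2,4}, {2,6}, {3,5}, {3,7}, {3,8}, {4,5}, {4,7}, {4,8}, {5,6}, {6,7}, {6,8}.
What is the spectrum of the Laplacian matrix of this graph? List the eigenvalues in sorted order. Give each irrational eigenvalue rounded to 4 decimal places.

Each diagonal entry of L is the vertex degree and each off-diagonal entry is -1 where an edge is present, 0 otherwise; in the order [0, 1, 2, 3, 4, 5, 6, 7, 8] the diagonal is [4, 4, 5, 4, 4, 5, 4, 5, 5]. Since every row of L sums to 0, the all-ones vector is in the kernel and 0 is an eigenvalue.

[0, 4, 4, 4, 4, 5, 5, 5, 9]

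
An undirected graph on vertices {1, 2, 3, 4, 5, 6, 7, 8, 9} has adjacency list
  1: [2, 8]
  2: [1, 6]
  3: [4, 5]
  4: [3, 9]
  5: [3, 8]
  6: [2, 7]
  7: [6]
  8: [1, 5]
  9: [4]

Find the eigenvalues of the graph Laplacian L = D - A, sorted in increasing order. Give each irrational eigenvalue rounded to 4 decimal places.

[0, 0.1206, 0.4679, 1, 1.6527, 2.3473, 3, 3.5321, 3.8794]

Reading degrees in the order [1, 2, 3, 4, 5, 6, 7, 8, 9] gives [2, 2, 2, 2, 2, 2, 1, 2, 1]; set D = diag(2, 2, 2, 2, 2, 2, 1, 2, 1) and form L = D - A. The multiplicity of 0 as a Laplacian eigenvalue equals the number of connected components. The single zero eigenvalue shows the graph is connected. The eigenvalues sum to 16, which equals trace(L) = 2|E|. The largest eigenvalue, 3.8794, is at most the vertex count 9.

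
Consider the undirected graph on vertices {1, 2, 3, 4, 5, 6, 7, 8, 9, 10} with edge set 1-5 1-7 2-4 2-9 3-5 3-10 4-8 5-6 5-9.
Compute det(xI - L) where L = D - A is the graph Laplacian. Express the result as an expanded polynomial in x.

x^10 - 18x^9 + 133x^8 - 526x^7 + 1214x^6 - 1670x^5 + 1343x^4 - 596x^3 + 129x^2 - 10x

With the vertex order [1, 2, 3, 4, 5, 6, 7, 8, 9, 10], the degrees are [2, 2, 2, 2, 4, 1, 1, 1, 2, 1], giving D = diag(2, 2, 2, 2, 4, 1, 1, 1, 2, 1) and L = D - A. L has integer entries, so p(x) = det(xI - L) has integer coefficients. Expanding the determinant yields x^10 - 18x^9 + 133x^8 - 526x^7 + 1214x^6 - 1670x^5 + 1343x^4 - 596x^3 + 129x^2 - 10x. Since p(0) = det(-L) = 0, x divides p(x). The largest eigenvalue, 5.2448, is at most the vertex count 10. By the matrix-tree theorem the graph has (1/10) * product of the nonzero eigenvalues = 1 spanning tree.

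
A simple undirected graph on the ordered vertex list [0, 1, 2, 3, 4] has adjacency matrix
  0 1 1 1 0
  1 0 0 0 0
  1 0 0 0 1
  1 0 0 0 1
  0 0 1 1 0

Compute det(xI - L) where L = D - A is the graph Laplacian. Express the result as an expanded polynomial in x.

With the vertex order [0, 1, 2, 3, 4], the degrees are [3, 1, 2, 2, 2], giving D = diag(3, 1, 2, 2, 2) and L = D - A. Computing det(xI - L) by cofactor expansion (or equivalently via sum-over-permutations) gives x^5 - 10x^4 + 34x^3 - 46x^2 + 20x. The coefficient of x^4 equals -trace(L) = -10, matching the sum of degrees. The largest eigenvalue, 4.4812, is at most the vertex count 5. There is one zero in the spectrum, matching the 1 component.

x^5 - 10x^4 + 34x^3 - 46x^2 + 20x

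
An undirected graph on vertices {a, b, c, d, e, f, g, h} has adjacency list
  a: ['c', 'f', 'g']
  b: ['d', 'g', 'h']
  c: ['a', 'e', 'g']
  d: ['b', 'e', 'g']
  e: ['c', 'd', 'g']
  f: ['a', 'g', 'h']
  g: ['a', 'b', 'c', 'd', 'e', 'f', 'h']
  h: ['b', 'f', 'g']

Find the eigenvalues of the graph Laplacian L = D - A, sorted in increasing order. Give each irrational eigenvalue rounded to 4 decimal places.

[0, 1.7530, 1.7530, 3.4450, 3.4450, 4.8019, 4.8019, 8]

With the vertex order [a, b, c, d, e, f, g, h], the degrees are [3, 3, 3, 3, 3, 3, 7, 3], giving D = diag(3, 3, 3, 3, 3, 3, 7, 3) and L = D - A. Since every row of L sums to 0, the all-ones vector is in the kernel and 0 is an eigenvalue. The single zero eigenvalue shows the graph is connected. The largest eigenvalue, 8, is at most the vertex count 8. The eigenvalues sum to 28, which equals trace(L) = 2|E|.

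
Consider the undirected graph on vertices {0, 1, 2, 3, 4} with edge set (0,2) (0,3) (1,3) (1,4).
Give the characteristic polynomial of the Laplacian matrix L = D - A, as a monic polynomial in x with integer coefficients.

x^5 - 8x^4 + 21x^3 - 20x^2 + 5x

With the vertex order [0, 1, 2, 3, 4], the degrees are [2, 2, 1, 2, 1], giving D = diag(2, 2, 1, 2, 1) and L = D - A. L has integer entries, so p(x) = det(xI - L) has integer coefficients. Expanding the determinant yields x^5 - 8x^4 + 21x^3 - 20x^2 + 5x. The constant term is 0 because L is singular (the all-ones vector lies in its kernel). By the matrix-tree theorem the graph has (1/5) * product of the nonzero eigenvalues = 1 spanning tree.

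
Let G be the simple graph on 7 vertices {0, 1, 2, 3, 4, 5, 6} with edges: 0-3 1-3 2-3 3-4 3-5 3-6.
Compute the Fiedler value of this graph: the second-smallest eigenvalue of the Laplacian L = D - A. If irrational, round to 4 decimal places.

1

Reading degrees in the order [0, 1, 2, 3, 4, 5, 6] gives [1, 1, 1, 6, 1, 1, 1]; set D = diag(1, 1, 1, 6, 1, 1, 1) and form L = D - A. The sorted Laplacian eigenvalues are [0, 1, 1, 1, 1, 1, 7]; the algebraic connectivity is the second entry, 1.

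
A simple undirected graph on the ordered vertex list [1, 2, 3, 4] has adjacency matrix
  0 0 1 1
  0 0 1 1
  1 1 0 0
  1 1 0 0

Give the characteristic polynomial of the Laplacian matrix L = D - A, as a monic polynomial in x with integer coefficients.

x^4 - 8x^3 + 20x^2 - 16x

Each diagonal entry of L is the vertex degree and each off-diagonal entry is -1 where an edge is present, 0 otherwise; in the order [1, 2, 3, 4] the diagonal is [2, 2, 2, 2]. L has integer entries, so p(x) = det(xI - L) has integer coefficients. Expanding the determinant yields x^4 - 8x^3 + 20x^2 - 16x. The constant term is 0 because L is singular (the all-ones vector lies in its kernel).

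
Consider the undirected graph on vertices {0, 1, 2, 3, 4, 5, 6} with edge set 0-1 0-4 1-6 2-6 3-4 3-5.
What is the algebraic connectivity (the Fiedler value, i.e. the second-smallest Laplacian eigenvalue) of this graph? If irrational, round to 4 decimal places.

0.1981

Each diagonal entry of L is the vertex degree and each off-diagonal entry is -1 where an edge is present, 0 otherwise; in the order [0, 1, 2, 3, 4, 5, 6] the diagonal is [2, 2, 1, 2, 2, 1, 2]. The smallest Laplacian eigenvalue is always 0. The next one, lambda_2 = 0.1981, measures how hard the graph is to disconnect: larger values mean better connectivity. The largest eigenvalue, 3.8019, is at most the vertex count 7.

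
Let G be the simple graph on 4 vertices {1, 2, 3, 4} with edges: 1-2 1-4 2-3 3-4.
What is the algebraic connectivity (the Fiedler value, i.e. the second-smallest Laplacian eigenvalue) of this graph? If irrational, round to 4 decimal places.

Each diagonal entry of L is the vertex degree and each off-diagonal entry is -1 where an edge is present, 0 otherwise; in the order [1, 2, 3, 4] the diagonal is [2, 2, 2, 2]. The smallest Laplacian eigenvalue is always 0. The next one, lambda_2 = 2, measures how hard the graph is to disconnect: larger values mean better connectivity. The largest eigenvalue, 4, is at most the vertex count 4.

2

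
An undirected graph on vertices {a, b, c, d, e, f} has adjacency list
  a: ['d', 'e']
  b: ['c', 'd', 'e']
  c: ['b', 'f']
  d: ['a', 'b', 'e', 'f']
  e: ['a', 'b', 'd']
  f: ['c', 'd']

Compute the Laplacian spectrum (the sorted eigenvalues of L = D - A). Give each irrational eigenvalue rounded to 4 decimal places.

Each diagonal entry of L is the vertex degree and each off-diagonal entry is -1 where an edge is present, 0 otherwise; in the order [a, b, c, d, e, f] the diagonal is [2, 3, 2, 4, 3, 2]. Since every row of L sums to 0, the all-ones vector is in the kernel and 0 is an eigenvalue. The single zero eigenvalue shows the graph is connected. There is one zero in the spectrum, matching the 1 component. By the matrix-tree theorem the graph has (1/6) * product of the nonzero eigenvalues = 29 spanning trees.

[0, 1.1088, 2.2954, 3, 4.3174, 5.2784]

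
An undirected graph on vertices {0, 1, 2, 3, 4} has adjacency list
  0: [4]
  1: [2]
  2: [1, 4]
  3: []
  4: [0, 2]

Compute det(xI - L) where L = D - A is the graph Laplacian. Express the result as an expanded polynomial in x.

x^5 - 6x^4 + 10x^3 - 4x^2

Each diagonal entry of L is the vertex degree and each off-diagonal entry is -1 where an edge is present, 0 otherwise; in the order [0, 1, 2, 3, 4] the diagonal is [1, 1, 2, 0, 2]. Computing det(xI - L) by cofactor expansion (or equivalently via sum-over-permutations) gives x^5 - 6x^4 + 10x^3 - 4x^2. The coefficient of x^4 equals -trace(L) = -6, matching the sum of degrees. The eigenvalues sum to 6, which equals trace(L) = 2|E|.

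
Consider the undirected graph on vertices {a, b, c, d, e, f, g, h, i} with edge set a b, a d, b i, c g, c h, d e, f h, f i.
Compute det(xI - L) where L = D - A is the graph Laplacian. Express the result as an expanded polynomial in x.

Each diagonal entry of L is the vertex degree and each off-diagonal entry is -1 where an edge is present, 0 otherwise; in the order [a, b, c, d, e, f, g, h, i] the diagonal is [2, 2, 2, 2, 1, 2, 1, 2, 2]. L has integer entries, so p(x) = det(xI - L) has integer coefficients. Expanding the determinant yields x^9 - 16x^8 + 105x^7 - 364x^6 + 715x^5 - 792x^4 + 462x^3 - 120x^2 + 9x. Since p(0) = det(-L) = 0, x divides p(x). The eigenvalues sum to 16, which equals trace(L) = 2|E|. The largest eigenvalue, 3.8794, is at most the vertex count 9.

x^9 - 16x^8 + 105x^7 - 364x^6 + 715x^5 - 792x^4 + 462x^3 - 120x^2 + 9x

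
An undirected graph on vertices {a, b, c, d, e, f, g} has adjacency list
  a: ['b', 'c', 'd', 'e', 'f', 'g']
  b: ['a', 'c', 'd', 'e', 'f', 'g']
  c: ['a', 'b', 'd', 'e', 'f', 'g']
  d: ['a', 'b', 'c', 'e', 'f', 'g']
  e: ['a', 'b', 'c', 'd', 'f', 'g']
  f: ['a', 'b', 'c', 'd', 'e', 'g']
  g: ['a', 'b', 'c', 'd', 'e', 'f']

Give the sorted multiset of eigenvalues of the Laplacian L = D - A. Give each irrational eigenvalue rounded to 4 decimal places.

With the vertex order [a, b, c, d, e, f, g], the degrees are [6, 6, 6, 6, 6, 6, 6], giving D = diag(6, 6, 6, 6, 6, 6, 6) and L = D - A. L is symmetric positive semidefinite, so every eigenvalue is real and nonnegative. The single zero eigenvalue shows the graph is connected. The largest eigenvalue, 7, is at most the vertex count 7. By the matrix-tree theorem the graph has (1/7) * product of the nonzero eigenvalues = 16807 spanning trees.

[0, 7, 7, 7, 7, 7, 7]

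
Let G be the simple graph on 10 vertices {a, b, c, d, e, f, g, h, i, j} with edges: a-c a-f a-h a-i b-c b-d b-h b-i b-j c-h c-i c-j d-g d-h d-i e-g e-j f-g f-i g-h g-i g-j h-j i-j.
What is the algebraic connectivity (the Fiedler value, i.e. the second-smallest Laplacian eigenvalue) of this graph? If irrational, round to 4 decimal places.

With the vertex order [a, b, c, d, e, f, g, h, i, j], the degrees are [4, 5, 5, 4, 2, 3, 6, 6, 7, 6], giving D = diag(4, 5, 5, 4, 2, 3, 6, 6, 7, 6) and L = D - A. Computing the eigenvalues of L and sorting gives [0, 1.7518, 2.5598, 3.5985, 4.7707, 5.8235, 6.4062, 6.7223, 7.6428, 8.7244]. The Fiedler value lambda_2 = 1.7518 is strictly positive, so the graph is connected. There is one zero in the spectrum, matching the 1 component. By the matrix-tree theorem the graph has (1/10) * product of the nonzero eigenvalues = 128729 spanning trees.

1.7518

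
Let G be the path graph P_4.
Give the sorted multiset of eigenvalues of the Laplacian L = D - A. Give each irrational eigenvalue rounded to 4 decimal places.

[0, 0.5858, 2, 3.4142]

The graph has 4 vertices and degree multiset [2, 2, 1, 1]; D is the diagonal matrix of degrees and L = D - A. The multiplicity of 0 as a Laplacian eigenvalue equals the number of connected components. There is one zero in the spectrum, matching the 1 component.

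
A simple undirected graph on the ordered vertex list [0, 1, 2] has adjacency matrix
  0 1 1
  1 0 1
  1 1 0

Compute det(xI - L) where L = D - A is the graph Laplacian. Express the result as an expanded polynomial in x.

x^3 - 6x^2 + 9x

With the vertex order [0, 1, 2], the degrees are [2, 2, 2], giving D = diag(2, 2, 2) and L = D - A. Computing det(xI - L) by cofactor expansion (or equivalently via sum-over-permutations) gives x^3 - 6x^2 + 9x. The constant term is 0 because L is singular (the all-ones vector lies in its kernel). The largest eigenvalue, 3, is at most the vertex count 3.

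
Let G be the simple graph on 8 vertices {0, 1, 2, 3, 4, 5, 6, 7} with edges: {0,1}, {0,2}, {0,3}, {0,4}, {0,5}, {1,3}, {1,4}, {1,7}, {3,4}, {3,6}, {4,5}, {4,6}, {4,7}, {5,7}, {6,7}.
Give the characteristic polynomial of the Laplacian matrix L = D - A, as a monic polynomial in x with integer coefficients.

Each diagonal entry of L is the vertex degree and each off-diagonal entry is -1 where an edge is present, 0 otherwise; in the order [0, 1, 2, 3, 4, 5, 6, 7] the diagonal is [5, 4, 1, 4, 6, 3, 3, 4]. L has integer entries, so p(x) = det(xI - L) has integer coefficients. Expanding the determinant yields x^8 - 30x^7 + 371x^6 - 2436x^5 + 9093x^4 - 19050x^3 + 20281x^2 - 8064x. Since p(0) = det(-L) = 0, x divides p(x).

x^8 - 30x^7 + 371x^6 - 2436x^5 + 9093x^4 - 19050x^3 + 20281x^2 - 8064x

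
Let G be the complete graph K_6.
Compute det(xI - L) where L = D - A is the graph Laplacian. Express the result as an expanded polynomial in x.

x^6 - 30x^5 + 360x^4 - 2160x^3 + 6480x^2 - 7776x

The graph has 6 vertices and degree multiset [5, 5, 5, 5, 5, 5]; D is the diagonal matrix of degrees and L = D - A. L has integer entries, so p(x) = det(xI - L) has integer coefficients. Expanding the determinant yields x^6 - 30x^5 + 360x^4 - 2160x^3 + 6480x^2 - 7776x. The constant term is 0 because L is singular (the all-ones vector lies in its kernel). The eigenvalues sum to 30, which equals trace(L) = 2|E|. There is one zero in the spectrum, matching the 1 component.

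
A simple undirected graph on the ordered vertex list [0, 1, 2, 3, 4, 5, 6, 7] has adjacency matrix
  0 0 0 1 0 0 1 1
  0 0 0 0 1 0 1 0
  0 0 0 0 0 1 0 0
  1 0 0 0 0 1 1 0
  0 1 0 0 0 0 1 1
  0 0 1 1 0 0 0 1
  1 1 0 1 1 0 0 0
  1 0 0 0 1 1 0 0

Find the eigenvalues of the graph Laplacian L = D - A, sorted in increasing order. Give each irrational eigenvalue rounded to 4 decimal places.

[0, 0.6190, 1.5303, 2.4371, 3.1301, 3.7720, 5.0772, 5.4344]

Reading degrees in the order [0, 1, 2, 3, 4, 5, 6, 7] gives [3, 2, 1, 3, 3, 3, 4, 3]; set D = diag(3, 2, 1, 3, 3, 3, 4, 3) and form L = D - A. Diagonalising L (or applying a numerical eigensolver to the 8x8 matrix) gives the spectrum above. The eigenvalues sum to 22, which equals trace(L) = 2|E|.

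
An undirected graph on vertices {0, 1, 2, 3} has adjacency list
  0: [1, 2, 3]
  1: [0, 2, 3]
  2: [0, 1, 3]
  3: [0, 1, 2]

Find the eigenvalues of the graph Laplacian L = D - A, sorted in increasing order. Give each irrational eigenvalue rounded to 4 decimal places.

[0, 4, 4, 4]

Each diagonal entry of L is the vertex degree and each off-diagonal entry is -1 where an edge is present, 0 otherwise; in the order [0, 1, 2, 3] the diagonal is [3, 3, 3, 3]. Diagonalising L (or applying a numerical eigensolver to the 4x4 matrix) gives the spectrum above.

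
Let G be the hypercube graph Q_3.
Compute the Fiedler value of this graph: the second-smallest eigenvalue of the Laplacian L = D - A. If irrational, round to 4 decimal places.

2

The graph has 8 vertices and degree multiset [3, 3, 3, 3, 3, 3, 3, 3]; D is the diagonal matrix of degrees and L = D - A. The smallest Laplacian eigenvalue is always 0. The next one, lambda_2 = 2, measures how hard the graph is to disconnect: larger values mean better connectivity. The largest eigenvalue, 6, is at most the vertex count 8.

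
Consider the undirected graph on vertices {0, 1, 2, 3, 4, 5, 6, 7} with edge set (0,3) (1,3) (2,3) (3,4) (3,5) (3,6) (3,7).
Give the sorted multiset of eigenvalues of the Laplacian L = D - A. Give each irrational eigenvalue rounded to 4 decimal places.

With the vertex order [0, 1, 2, 3, 4, 5, 6, 7], the degrees are [1, 1, 1, 7, 1, 1, 1, 1], giving D = diag(1, 1, 1, 7, 1, 1, 1, 1) and L = D - A. The multiplicity of 0 as a Laplacian eigenvalue equals the number of connected components. The eigenvalues sum to 14, which equals trace(L) = 2|E|.

[0, 1, 1, 1, 1, 1, 1, 8]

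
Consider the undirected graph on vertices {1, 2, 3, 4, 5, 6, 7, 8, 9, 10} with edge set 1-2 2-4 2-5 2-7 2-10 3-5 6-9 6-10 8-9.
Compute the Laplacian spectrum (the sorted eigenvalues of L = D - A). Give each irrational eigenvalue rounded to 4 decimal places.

Each diagonal entry of L is the vertex degree and each off-diagonal entry is -1 where an edge is present, 0 otherwise; in the order [1, 2, 3, 4, 5, 6, 7, 8, 9, 10] the diagonal is [1, 5, 1, 1, 2, 2, 1, 1, 2, 2]. L is symmetric positive semidefinite, so every eigenvalue is real and nonnegative. The single zero eigenvalue shows the graph is connected. There is one zero in the spectrum, matching the 1 component.

[0, 0.1704, 0.4911, 1, 1, 1, 2.2293, 2.5173, 3.4880, 6.1038]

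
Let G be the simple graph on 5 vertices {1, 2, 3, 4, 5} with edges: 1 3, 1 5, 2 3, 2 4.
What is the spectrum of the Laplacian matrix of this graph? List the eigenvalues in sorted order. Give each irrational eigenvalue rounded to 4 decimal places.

Reading degrees in the order [1, 2, 3, 4, 5] gives [2, 2, 2, 1, 1]; set D = diag(2, 2, 2, 1, 1) and form L = D - A. L is symmetric positive semidefinite, so every eigenvalue is real and nonnegative. The single zero eigenvalue shows the graph is connected.

[0, 0.3820, 1.3820, 2.6180, 3.6180]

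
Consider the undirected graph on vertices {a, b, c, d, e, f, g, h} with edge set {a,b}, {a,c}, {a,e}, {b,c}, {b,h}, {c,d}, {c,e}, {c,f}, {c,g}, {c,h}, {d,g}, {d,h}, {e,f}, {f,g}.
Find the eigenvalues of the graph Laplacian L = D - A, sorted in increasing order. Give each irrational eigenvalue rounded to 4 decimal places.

Each diagonal entry of L is the vertex degree and each off-diagonal entry is -1 where an edge is present, 0 otherwise; in the order [a, b, c, d, e, f, g, h] the diagonal is [3, 3, 7, 3, 3, 3, 3, 3]. L is symmetric positive semidefinite, so every eigenvalue is real and nonnegative. By the matrix-tree theorem the graph has (1/8) * product of the nonzero eigenvalues = 841 spanning trees.

[0, 1.7530, 1.7530, 3.4450, 3.4450, 4.8019, 4.8019, 8]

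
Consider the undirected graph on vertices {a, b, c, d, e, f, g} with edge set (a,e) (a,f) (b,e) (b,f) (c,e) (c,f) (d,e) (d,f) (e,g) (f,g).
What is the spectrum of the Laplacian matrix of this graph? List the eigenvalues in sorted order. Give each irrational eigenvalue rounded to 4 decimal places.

Each diagonal entry of L is the vertex degree and each off-diagonal entry is -1 where an edge is present, 0 otherwise; in the order [a, b, c, d, e, f, g] the diagonal is [2, 2, 2, 2, 5, 5, 2]. The multiplicity of 0 as a Laplacian eigenvalue equals the number of connected components. The single zero eigenvalue shows the graph is connected.

[0, 2, 2, 2, 2, 5, 7]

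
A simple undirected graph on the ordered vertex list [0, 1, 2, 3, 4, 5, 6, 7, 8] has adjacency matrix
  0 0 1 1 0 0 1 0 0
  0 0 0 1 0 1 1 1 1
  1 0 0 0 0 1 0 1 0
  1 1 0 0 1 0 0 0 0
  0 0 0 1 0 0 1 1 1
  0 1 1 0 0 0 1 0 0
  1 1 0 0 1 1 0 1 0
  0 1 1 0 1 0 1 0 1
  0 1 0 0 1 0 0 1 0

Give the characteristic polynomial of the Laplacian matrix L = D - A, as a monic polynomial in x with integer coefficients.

Reading degrees in the order [0, 1, 2, 3, 4, 5, 6, 7, 8] gives [3, 5, 3, 3, 4, 3, 5, 5, 3]; set D = diag(3, 5, 3, 3, 4, 3, 5, 5, 3) and form L = D - A. L has integer entries, so p(x) = det(xI - L) has integer coefficients. Expanding the determinant yields x^9 - 34x^8 + 493x^7 - 3978x^6 + 19518x^5 - 59568x^4 + 110311x^3 - 113204x^2 + 49248x. Since p(0) = det(-L) = 0, x divides p(x). By the matrix-tree theorem the graph has (1/9) * product of the nonzero eigenvalues = 5472 spanning trees.

x^9 - 34x^8 + 493x^7 - 3978x^6 + 19518x^5 - 59568x^4 + 110311x^3 - 113204x^2 + 49248x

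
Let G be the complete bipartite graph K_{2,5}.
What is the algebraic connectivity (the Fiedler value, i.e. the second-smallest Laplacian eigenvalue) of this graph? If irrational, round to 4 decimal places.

2

The graph has 7 vertices and degree multiset [5, 5, 2, 2, 2, 2, 2]; D is the diagonal matrix of degrees and L = D - A. The smallest Laplacian eigenvalue is always 0. The next one, lambda_2 = 2, measures how hard the graph is to disconnect: larger values mean better connectivity. The eigenvalues sum to 20, which equals trace(L) = 2|E|.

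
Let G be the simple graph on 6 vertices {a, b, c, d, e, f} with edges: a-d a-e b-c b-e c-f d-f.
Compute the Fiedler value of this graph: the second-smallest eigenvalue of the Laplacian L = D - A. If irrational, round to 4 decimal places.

1

Each diagonal entry of L is the vertex degree and each off-diagonal entry is -1 where an edge is present, 0 otherwise; in the order [a, b, c, d, e, f] the diagonal is [2, 2, 2, 2, 2, 2]. The smallest Laplacian eigenvalue is always 0. The next one, lambda_2 = 1, measures how hard the graph is to disconnect: larger values mean better connectivity. The largest eigenvalue, 4, is at most the vertex count 6. The eigenvalues sum to 12, which equals trace(L) = 2|E|.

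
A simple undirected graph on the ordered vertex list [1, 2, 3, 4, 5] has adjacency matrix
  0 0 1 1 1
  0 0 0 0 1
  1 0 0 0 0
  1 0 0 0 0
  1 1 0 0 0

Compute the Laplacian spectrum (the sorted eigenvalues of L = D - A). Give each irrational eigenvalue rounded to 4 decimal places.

[0, 0.5188, 1, 2.3111, 4.1701]

Each diagonal entry of L is the vertex degree and each off-diagonal entry is -1 where an edge is present, 0 otherwise; in the order [1, 2, 3, 4, 5] the diagonal is [3, 1, 1, 1, 2]. Diagonalising L (or applying a numerical eigensolver to the 5x5 matrix) gives the spectrum above. The single zero eigenvalue shows the graph is connected. By the matrix-tree theorem the graph has (1/5) * product of the nonzero eigenvalues = 1 spanning tree. The largest eigenvalue, 4.1701, is at most the vertex count 5.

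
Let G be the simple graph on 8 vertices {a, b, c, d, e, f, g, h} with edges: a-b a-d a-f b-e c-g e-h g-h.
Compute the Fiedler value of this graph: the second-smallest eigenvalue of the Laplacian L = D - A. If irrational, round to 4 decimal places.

0.1667

Reading degrees in the order [a, b, c, d, e, f, g, h] gives [3, 2, 1, 1, 2, 1, 2, 2]; set D = diag(3, 2, 1, 1, 2, 1, 2, 2) and form L = D - A. The smallest Laplacian eigenvalue is always 0. The next one, lambda_2 = 0.1667, measures how hard the graph is to disconnect: larger values mean better connectivity. There is one zero in the spectrum, matching the 1 component. By the matrix-tree theorem the graph has (1/8) * product of the nonzero eigenvalues = 1 spanning tree.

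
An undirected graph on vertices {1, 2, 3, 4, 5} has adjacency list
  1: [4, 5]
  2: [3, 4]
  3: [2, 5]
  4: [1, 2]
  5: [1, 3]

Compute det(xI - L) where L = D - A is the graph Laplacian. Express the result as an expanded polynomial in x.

x^5 - 10x^4 + 35x^3 - 50x^2 + 25x

With the vertex order [1, 2, 3, 4, 5], the degrees are [2, 2, 2, 2, 2], giving D = diag(2, 2, 2, 2, 2) and L = D - A. Computing det(xI - L) by cofactor expansion (or equivalently via sum-over-permutations) gives x^5 - 10x^4 + 35x^3 - 50x^2 + 25x. The constant term is 0 because L is singular (the all-ones vector lies in its kernel).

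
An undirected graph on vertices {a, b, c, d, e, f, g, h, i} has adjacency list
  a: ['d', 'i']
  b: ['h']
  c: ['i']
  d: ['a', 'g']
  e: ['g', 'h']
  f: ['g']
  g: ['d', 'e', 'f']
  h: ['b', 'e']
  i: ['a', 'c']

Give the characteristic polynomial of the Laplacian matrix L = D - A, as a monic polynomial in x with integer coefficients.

x^9 - 16x^8 + 104x^7 - 354x^6 + 678x^5 - 730x^4 + 416x^3 - 108x^2 + 9x

With the vertex order [a, b, c, d, e, f, g, h, i], the degrees are [2, 1, 1, 2, 2, 1, 3, 2, 2], giving D = diag(2, 1, 1, 2, 2, 1, 3, 2, 2) and L = D - A. L has integer entries, so p(x) = det(xI - L) has integer coefficients. Expanding the determinant yields x^9 - 16x^8 + 104x^7 - 354x^6 + 678x^5 - 730x^4 + 416x^3 - 108x^2 + 9x. The coefficient of x^8 equals -trace(L) = -16, matching the sum of degrees. The eigenvalues sum to 16, which equals trace(L) = 2|E|. There is one zero in the spectrum, matching the 1 component.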